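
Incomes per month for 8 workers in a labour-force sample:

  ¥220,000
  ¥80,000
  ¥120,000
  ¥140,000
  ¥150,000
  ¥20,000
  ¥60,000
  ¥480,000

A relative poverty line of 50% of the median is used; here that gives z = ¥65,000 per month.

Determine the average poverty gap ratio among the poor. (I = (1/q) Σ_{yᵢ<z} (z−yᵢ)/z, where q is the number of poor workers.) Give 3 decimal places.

Below z: ¥20,000, ¥60,000 (q = 2 of N = 8).
Relative gaps: 0.6923, 0.0769; sum = 0.769231.
The income-gap ratio divides by q (the poor only): 0.769231 / 2 = 0.385.

0.385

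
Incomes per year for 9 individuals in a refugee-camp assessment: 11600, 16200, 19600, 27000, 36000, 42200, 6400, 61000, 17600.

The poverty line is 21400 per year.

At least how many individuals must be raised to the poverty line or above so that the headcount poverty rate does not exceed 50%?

1

5 of the 9 individuals are poor, so H = 5/9 = 0.556.
A headcount ratio of at most 50% allows at most ⌊0.50 × 9⌋ = 4 poor individuals.
So at least 5 − 4 = 1 must be lifted.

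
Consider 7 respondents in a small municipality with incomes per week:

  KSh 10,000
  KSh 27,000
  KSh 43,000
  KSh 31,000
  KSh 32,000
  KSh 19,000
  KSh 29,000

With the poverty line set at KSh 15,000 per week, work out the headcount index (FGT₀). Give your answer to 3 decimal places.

1 of the 7 respondents have income below KSh 15,000.
H = 1/7 = 0.143.

0.143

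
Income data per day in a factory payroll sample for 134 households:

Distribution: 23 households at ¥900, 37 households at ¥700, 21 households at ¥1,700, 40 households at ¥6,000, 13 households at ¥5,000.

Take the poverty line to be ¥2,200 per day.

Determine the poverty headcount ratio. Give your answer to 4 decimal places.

81 of the 134 households have income below ¥2,200.
H = 81/134 = 0.6045.

0.6045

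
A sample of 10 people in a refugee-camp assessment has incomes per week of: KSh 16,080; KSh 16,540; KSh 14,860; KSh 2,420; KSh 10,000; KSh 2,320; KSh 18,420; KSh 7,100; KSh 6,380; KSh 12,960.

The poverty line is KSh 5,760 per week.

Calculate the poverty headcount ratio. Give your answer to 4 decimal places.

2 of the 10 people have income below KSh 5,760.
H = 2/10 = 0.2000.

0.2000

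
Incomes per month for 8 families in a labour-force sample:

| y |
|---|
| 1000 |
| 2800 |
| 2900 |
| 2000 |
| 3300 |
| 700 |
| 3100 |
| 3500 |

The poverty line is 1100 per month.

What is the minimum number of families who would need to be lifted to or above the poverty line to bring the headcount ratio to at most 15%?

1

2 of the 8 families are poor, so H = 2/8 = 0.250.
A headcount ratio of at most 15% allows at most ⌊0.15 × 8⌋ = 1 poor families.
So at least 2 − 1 = 1 must be lifted.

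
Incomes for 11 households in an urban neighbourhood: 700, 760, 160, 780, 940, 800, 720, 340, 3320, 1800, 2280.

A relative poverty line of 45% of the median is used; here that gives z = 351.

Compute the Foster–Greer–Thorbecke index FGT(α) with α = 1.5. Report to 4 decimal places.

0.0370

Incomes under z: 160, 340 (q = 2 of N = 11).
Gap ratios (z−y)/z: (351−160)/351 = 0.5442; (351−340)/351 = 0.0313.
Raised to α = 1.5: 0.40141; 0.00555.
Sum = 0.406959; FGT(1.5) = 0.406959 / 11 = 0.0370.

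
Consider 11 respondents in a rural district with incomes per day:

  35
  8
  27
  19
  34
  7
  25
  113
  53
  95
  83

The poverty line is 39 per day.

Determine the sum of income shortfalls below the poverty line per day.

118

Below the line: 7, 8, 19, 25, 27, 34, 35 (q = 7 of N = 11).
Individual gaps: 39−7 = 32; 39−8 = 31; 39−19 = 20; 39−25 = 14; 39−27 = 12; 39−34 = 5; 39−35 = 4.
Aggregate gap = 118.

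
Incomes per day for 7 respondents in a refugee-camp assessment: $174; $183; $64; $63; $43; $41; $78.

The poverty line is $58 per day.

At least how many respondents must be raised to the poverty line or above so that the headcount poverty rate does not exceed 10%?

Currently q = 2 of N = 7 are below the line (H = 0.286).
A headcount ratio of at most 10% allows at most ⌊0.10 × 7⌋ = 0 poor respondents.
So at least 2 − 0 = 2 must be lifted.

2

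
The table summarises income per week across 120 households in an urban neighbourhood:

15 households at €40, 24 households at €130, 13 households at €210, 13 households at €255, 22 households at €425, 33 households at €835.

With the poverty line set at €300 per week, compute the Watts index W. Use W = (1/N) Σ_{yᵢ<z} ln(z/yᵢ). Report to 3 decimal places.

Incomes under z: 15×€40, 24×€130, 13×€210, 13×€255 (q = 65 of N = 120).
ln(z/y) terms: ln(300/40) = 2.0149 (×15); ln(300/130) = 0.8362 (×24); ln(300/210) = 0.3567 (×13); ln(300/255) = 0.1625 (×13).
W = 57.043018 / 120 = 0.475.

0.475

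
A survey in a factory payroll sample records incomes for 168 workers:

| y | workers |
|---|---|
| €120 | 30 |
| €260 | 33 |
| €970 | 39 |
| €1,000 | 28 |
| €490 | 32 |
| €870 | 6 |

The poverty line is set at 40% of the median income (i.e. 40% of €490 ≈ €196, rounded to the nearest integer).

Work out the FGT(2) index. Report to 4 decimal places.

Poor units: 30×€120 (q = 30 of N = 168).
Relative gaps: (196−120)/196 = 0.3878 (×30).
Squared: 0.1504 (×30).
Sum = 4.510621; P₂ = 4.510621 / 168 = 0.0268.

0.0268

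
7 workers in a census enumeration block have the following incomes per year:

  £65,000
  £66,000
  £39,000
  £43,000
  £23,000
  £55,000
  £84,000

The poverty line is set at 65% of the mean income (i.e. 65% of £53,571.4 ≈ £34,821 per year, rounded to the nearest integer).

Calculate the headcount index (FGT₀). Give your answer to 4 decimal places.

0.1429

1 of the 7 workers have income below £34,821.
H = 1/7 = 0.1429.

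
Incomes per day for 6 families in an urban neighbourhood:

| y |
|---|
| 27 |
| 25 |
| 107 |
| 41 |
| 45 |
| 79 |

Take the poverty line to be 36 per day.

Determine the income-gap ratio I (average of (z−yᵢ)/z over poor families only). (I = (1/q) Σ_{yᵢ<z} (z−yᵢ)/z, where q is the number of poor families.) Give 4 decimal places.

Below the line: 25, 27 (q = 2 of N = 6).
Relative gaps: 0.3056, 0.2500; sum = 0.555556.
The income-gap ratio divides by q (the poor only): 0.555556 / 2 = 0.2778.

0.2778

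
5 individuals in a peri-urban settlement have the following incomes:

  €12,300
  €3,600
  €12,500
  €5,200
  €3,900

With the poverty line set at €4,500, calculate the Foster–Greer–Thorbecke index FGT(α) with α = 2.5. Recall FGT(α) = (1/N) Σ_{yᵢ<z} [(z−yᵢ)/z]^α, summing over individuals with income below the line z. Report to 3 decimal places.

0.005

Below z: €3,600, €3,900 (q = 2 of N = 5).
Gap ratios (z−y)/z: (4500−3600)/4500 = 0.2000; (4500−3900)/4500 = 0.1333.
Raised to α = 2.5: 0.01789; 0.00649.
Sum = 0.024380; FGT(2.5) = 0.024380 / 5 = 0.005.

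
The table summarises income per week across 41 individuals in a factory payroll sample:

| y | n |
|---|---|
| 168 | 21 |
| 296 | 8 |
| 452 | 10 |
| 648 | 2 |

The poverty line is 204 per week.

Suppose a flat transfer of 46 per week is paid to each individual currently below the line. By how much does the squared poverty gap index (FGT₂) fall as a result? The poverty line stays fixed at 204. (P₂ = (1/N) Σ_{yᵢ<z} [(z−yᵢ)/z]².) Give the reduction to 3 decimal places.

Before: below the line — 21×168; squared poverty gap index (FGT₂) = 0.01595.
After the 46 transfer: below the line — none; squared poverty gap index (FGT₂) = 0.00000.
Reduction = 0.01595 − 0.00000 = 0.016.

0.016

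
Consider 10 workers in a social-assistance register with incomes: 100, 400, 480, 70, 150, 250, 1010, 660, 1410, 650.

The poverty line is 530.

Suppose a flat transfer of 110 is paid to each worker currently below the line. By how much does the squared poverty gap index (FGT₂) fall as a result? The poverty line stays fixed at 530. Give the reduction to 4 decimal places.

0.1109

Before: below the line — 70, 100, 150, 250, 400, 480; squared poverty gap index (FGT₂) = 0.227376.
After the 110 transfer: below the line — 180, 210, 260, 360, 510; squared poverty gap index (FGT₂) = 0.116447.
Reduction = 0.227376 − 0.116447 = 0.1109.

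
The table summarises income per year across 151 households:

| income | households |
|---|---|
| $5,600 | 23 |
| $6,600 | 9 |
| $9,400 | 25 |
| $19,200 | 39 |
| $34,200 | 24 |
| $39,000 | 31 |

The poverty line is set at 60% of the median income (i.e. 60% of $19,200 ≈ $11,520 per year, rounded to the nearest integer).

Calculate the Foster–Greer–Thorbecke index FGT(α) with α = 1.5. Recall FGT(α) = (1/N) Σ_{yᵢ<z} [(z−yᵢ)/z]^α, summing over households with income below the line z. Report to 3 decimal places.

0.086

Below the line: 23×$5,600, 9×$6,600, 25×$9,400 (q = 57 of N = 151).
Relative gaps: (11520−5600)/11520 = 0.5139 (×23); (11520−6600)/11520 = 0.4271 (×9); (11520−9400)/11520 = 0.1840 (×25).
Raised to α = 1.5: 0.36839 (×23); 0.27911 (×9); 0.07895 (×25).
Sum = 12.958472; FGT(1.5) = 12.958472 / 151 = 0.086.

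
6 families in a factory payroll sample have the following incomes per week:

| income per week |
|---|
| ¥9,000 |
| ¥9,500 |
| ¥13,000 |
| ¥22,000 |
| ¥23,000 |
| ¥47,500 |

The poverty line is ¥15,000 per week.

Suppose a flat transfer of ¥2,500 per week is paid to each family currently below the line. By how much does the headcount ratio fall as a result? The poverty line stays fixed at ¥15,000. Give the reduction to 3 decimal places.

Before: below the line — ¥9,000, ¥9,500, ¥13,000; headcount ratio = 0.50000.
After the ¥2,500 transfer: below the line — ¥11,500, ¥12,000; headcount ratio = 0.33333.
Reduction = 0.50000 − 0.33333 = 0.167.

0.167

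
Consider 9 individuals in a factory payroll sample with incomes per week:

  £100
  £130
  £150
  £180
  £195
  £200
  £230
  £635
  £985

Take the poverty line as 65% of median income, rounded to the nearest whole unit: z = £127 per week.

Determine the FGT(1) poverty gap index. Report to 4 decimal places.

0.0236

Poor units: £100 (q = 1 of N = 9).
Shortfall ratios: (127−100)/127 = 0.2126.
Sum of shortfalls = 0.212598; P₁ averages over all N: 0.212598 / 9 = 0.0236.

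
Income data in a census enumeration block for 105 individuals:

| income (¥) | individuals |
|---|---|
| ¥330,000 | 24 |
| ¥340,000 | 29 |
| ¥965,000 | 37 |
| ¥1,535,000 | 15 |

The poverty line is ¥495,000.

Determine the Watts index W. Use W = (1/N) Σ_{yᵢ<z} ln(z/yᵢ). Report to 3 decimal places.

0.196

Below the line: 24×¥330,000, 29×¥340,000 (q = 53 of N = 105).
Log gaps: ln(495000/330000) = 0.4055 (×24); ln(495000/340000) = 0.3756 (×29).
W = 20.623915 / 105 = 0.196.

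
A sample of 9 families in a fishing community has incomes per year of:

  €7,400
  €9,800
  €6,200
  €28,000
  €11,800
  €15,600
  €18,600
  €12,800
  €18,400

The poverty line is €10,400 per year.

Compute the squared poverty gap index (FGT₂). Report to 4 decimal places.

Below the line: €6,200, €7,400, €9,800 (q = 3 of N = 9).
Normalized shortfalls: (10400−6200)/10400 = 0.4038; (10400−7400)/10400 = 0.2885; (10400−9800)/10400 = 0.0577.
Squared: 0.1631; 0.0832; 0.0033.
Sum = 0.249630; P₂ = 0.249630 / 9 = 0.0277.

0.0277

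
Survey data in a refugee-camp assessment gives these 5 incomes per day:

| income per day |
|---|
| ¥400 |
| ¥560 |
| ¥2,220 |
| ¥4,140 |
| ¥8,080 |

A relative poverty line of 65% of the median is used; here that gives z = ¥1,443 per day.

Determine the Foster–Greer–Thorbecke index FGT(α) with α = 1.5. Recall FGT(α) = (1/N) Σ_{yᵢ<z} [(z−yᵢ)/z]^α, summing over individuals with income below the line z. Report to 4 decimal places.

Below z: ¥400, ¥560 (q = 2 of N = 5).
Shortfall ratios: (1443−400)/1443 = 0.7228; (1443−560)/1443 = 0.6119.
Raised to α = 1.5: 0.61451; 0.47868.
Sum = 1.093183; FGT(1.5) = 1.093183 / 5 = 0.2186.

0.2186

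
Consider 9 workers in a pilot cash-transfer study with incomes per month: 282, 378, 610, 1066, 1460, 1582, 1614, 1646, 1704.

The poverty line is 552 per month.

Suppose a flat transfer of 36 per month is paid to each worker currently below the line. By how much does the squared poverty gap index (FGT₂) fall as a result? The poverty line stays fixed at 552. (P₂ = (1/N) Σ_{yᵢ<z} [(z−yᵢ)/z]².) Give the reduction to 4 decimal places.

Before: below the line — 282, 378; squared poverty gap index (FGT₂) = 0.037623.
After the 36 transfer: below the line — 318, 414; squared poverty gap index (FGT₂) = 0.026911.
Reduction = 0.037623 − 0.026911 = 0.0107.

0.0107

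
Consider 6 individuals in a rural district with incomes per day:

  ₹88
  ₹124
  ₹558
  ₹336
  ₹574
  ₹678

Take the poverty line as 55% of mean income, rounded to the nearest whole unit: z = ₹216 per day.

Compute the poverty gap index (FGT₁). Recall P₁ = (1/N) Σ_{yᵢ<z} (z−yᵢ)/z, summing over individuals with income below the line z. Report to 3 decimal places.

0.170

Below the line: ₹88, ₹124 (q = 2 of N = 6).
Relative gaps: (216−88)/216 = 0.5926; (216−124)/216 = 0.4259.
Sum of shortfalls = 1.018519; P₁ averages over all N: 1.018519 / 6 = 0.170.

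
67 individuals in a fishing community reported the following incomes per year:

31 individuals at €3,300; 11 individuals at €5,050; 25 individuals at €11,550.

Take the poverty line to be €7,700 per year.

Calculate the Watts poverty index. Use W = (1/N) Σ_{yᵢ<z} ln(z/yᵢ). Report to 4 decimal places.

Incomes under z: 31×€3,300, 11×€5,050 (q = 42 of N = 67).
Log gaps: ln(7700/3300) = 0.8473 (×31); ln(7700/5050) = 0.4218 (×11).
W = 30.906387 / 67 = 0.4613.

0.4613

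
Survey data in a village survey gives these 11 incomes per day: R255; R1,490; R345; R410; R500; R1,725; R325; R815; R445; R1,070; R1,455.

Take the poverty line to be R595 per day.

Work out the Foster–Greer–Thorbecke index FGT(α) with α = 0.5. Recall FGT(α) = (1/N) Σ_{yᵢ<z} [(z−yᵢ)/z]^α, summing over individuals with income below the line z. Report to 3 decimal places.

0.322

Below z: R255, R325, R345, R410, R445, R500 (q = 6 of N = 11).
Normalized shortfalls: (595−255)/595 = 0.5714; (595−325)/595 = 0.4538; (595−345)/595 = 0.4202; (595−410)/595 = 0.3109; (595−445)/595 = 0.2521; (595−500)/595 = 0.1597.
Raised to α = 0.5: 0.75593; 0.67363; 0.64820; 0.55761; 0.50210; 0.39958.
Sum = 3.537048; FGT(0.5) = 3.537048 / 11 = 0.322.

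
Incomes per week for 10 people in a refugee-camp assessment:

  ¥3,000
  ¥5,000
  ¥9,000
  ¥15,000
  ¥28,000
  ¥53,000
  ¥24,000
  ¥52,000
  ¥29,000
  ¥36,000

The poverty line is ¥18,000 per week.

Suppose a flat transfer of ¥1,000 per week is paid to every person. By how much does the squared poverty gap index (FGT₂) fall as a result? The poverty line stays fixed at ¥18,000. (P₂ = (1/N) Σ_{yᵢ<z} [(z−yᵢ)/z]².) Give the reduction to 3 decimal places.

0.023

Before: below the line — ¥3,000, ¥5,000, ¥9,000, ¥15,000; squared poverty gap index (FGT₂) = 0.14938.
After the ¥1,000 transfer: below the line — ¥4,000, ¥6,000, ¥10,000, ¥16,000; squared poverty gap index (FGT₂) = 0.12593.
Reduction = 0.14938 − 0.12593 = 0.023.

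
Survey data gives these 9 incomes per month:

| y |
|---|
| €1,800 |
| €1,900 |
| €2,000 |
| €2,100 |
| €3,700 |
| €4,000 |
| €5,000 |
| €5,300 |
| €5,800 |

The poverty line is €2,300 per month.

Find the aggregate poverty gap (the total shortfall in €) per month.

€1,400

Below z: €1,800, €1,900, €2,000, €2,100 (q = 4 of N = 9).
Individual gaps: 2300−1800 = 500; 2300−1900 = 400; 2300−2000 = 300; 2300−2100 = 200.
Aggregate gap = €1,400.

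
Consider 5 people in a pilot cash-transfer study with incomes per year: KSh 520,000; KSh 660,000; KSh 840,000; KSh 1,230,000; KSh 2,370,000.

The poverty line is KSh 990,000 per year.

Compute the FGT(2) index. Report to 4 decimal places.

Poor units: KSh 520,000, KSh 660,000, KSh 840,000 (q = 3 of N = 5).
Normalized shortfalls: (990000−520000)/990000 = 0.4747; (990000−660000)/990000 = 0.3333; (990000−840000)/990000 = 0.1515.
Squared: 0.2254; 0.1111; 0.0230.
Sum = 0.359453; P₂ = 0.359453 / 5 = 0.0719.

0.0719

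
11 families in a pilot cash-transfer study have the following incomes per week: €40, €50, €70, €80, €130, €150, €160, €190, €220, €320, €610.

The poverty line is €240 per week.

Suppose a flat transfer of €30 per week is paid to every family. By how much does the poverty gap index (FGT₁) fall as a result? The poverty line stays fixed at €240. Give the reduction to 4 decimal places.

Before: below the line — €40, €50, €70, €80, €130, €150, €160, €190, €220; poverty gap index (FGT₁) = 0.405303.
After the €30 transfer: below the line — €70, €80, €100, €110, €160, €180, €190, €220; poverty gap index (FGT₁) = 0.306818.
Reduction = 0.405303 − 0.306818 = 0.0985.

0.0985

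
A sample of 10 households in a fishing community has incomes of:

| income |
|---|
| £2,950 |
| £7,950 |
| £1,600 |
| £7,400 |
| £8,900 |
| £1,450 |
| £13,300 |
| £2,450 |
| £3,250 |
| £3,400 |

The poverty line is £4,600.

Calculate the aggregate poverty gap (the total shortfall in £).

Incomes under z: £1,450, £1,600, £2,450, £2,950, £3,250, £3,400 (q = 6 of N = 10).
Individual gaps: 4600−1450 = 3150; 4600−1600 = 3000; 4600−2450 = 2150; 4600−2950 = 1650; 4600−3250 = 1350; 4600−3400 = 1200.
Aggregate gap = £12,500.

£12,500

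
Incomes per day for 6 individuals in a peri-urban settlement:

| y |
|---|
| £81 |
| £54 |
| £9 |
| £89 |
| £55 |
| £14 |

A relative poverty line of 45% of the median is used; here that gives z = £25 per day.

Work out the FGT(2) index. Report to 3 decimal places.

Below the line: £9, £14 (q = 2 of N = 6).
Shortfall ratios: (25−9)/25 = 0.6400; (25−14)/25 = 0.4400.
Squared: 0.4096; 0.1936.
Sum = 0.603200; P₂ = 0.603200 / 6 = 0.101.

0.101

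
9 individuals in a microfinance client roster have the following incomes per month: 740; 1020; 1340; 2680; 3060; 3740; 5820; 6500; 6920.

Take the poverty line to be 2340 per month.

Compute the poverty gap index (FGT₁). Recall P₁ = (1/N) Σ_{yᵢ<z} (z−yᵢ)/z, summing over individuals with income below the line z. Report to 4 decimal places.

Below the line: 740, 1020, 1340 (q = 3 of N = 9).
Relative gaps: (2340−740)/2340 = 0.6838; (2340−1020)/2340 = 0.5641; (2340−1340)/2340 = 0.4274.
Sum of shortfalls = 1.675214; P₁ averages over all N: 1.675214 / 9 = 0.1861.

0.1861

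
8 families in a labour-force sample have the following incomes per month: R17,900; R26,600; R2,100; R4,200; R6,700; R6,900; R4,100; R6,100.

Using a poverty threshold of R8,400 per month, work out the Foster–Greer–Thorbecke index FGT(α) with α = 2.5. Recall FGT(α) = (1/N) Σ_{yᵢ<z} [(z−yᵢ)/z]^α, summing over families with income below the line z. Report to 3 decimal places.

Incomes under z: R2,100, R4,100, R4,200, R6,100, R6,700, R6,900 (q = 6 of N = 8).
Shortfall ratios: (8400−2100)/8400 = 0.7500; (8400−4100)/8400 = 0.5119; (8400−4200)/8400 = 0.5000; (8400−6100)/8400 = 0.2738; (8400−6700)/8400 = 0.2024; (8400−6900)/8400 = 0.1786.
Raised to α = 2.5: 0.48714; 0.18749; 0.17678; 0.03923; 0.01843; 0.01348.
Sum = 0.922535; FGT(2.5) = 0.922535 / 8 = 0.115.

0.115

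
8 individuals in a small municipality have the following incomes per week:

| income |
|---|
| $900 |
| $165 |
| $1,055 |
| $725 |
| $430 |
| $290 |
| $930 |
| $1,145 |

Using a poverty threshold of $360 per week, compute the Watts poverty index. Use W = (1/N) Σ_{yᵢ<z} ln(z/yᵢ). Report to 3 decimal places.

0.125

Poor units: $165, $290 (q = 2 of N = 8).
Log gaps: ln(360/165) = 0.7802; ln(360/290) = 0.2162.
W = 0.996382 / 8 = 0.125.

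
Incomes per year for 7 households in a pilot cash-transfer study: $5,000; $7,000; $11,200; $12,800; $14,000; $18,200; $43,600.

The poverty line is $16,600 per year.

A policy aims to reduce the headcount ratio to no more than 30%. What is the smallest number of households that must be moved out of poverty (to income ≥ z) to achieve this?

5 of the 7 households are poor, so H = 5/7 = 0.714.
A headcount ratio of at most 30% allows at most ⌊0.30 × 7⌋ = 2 poor households.
So at least 5 − 2 = 3 must be lifted.

3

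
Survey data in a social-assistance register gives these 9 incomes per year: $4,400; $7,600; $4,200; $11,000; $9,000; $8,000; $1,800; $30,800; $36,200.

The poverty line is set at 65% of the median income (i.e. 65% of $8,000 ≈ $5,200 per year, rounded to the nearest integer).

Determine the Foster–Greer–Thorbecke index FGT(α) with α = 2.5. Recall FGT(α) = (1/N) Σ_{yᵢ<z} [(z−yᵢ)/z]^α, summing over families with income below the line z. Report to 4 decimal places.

Below the line: $1,800, $4,200, $4,400 (q = 3 of N = 9).
Gap ratios (z−y)/z: (5200−1800)/5200 = 0.6538; (5200−4200)/5200 = 0.1923; (5200−4400)/5200 = 0.1538.
Raised to α = 2.5: 0.34569; 0.01622; 0.00928.
Sum = 0.371193; FGT(2.5) = 0.371193 / 9 = 0.0412.

0.0412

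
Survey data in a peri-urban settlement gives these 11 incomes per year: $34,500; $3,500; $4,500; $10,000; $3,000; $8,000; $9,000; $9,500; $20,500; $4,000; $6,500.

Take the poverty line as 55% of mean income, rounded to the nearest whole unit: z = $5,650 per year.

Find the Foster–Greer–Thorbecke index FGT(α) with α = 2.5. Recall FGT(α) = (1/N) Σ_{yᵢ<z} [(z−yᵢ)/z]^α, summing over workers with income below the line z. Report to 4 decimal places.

0.0277

Below z: $3,000, $3,500, $4,000, $4,500 (q = 4 of N = 11).
Shortfall ratios: (5650−3000)/5650 = 0.4690; (5650−3500)/5650 = 0.3805; (5650−4000)/5650 = 0.2920; (5650−4500)/5650 = 0.2035.
Raised to α = 2.5: 0.15066; 0.08933; 0.04609; 0.01869.
Sum = 0.304763; FGT(2.5) = 0.304763 / 11 = 0.0277.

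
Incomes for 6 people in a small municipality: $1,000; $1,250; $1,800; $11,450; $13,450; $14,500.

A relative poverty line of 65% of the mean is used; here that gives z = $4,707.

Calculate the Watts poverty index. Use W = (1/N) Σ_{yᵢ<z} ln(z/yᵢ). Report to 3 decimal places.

Below the line: $1,000, $1,250, $1,800 (q = 3 of N = 6).
Log gaps: ln(4707/1000) = 1.5491; ln(4707/1250) = 1.3259; ln(4707/1800) = 0.9613.
W = 3.836222 / 6 = 0.639.

0.639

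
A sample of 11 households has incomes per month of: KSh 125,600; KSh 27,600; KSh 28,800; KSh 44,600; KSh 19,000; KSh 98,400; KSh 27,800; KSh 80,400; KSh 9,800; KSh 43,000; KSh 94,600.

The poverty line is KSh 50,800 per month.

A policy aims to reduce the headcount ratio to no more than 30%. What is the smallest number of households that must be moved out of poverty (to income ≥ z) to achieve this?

4

Currently q = 7 of N = 11 are below the line (H = 0.636).
A headcount ratio of at most 30% allows at most ⌊0.30 × 11⌋ = 3 poor households.
So at least 7 − 3 = 4 must be lifted.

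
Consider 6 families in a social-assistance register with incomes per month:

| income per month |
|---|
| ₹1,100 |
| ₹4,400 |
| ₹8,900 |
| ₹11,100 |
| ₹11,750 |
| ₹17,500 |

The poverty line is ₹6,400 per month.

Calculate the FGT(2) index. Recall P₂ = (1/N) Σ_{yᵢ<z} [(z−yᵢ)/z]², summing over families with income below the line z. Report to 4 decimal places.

Incomes under z: ₹1,100, ₹4,400 (q = 2 of N = 6).
Relative gaps: (6400−1100)/6400 = 0.8281; (6400−4400)/6400 = 0.3125.
Squared: 0.6858; 0.0977.
Sum = 0.783447; P₂ = 0.783447 / 6 = 0.1306.

0.1306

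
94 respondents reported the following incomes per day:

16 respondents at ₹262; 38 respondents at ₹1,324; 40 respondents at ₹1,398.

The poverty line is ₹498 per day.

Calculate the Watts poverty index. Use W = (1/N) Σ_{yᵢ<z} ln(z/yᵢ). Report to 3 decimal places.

Below the line: 16×₹262 (q = 16 of N = 94).
Log shortfalls: ln(498/262) = 0.6423 (×16).
W = 10.276089 / 94 = 0.109.

0.109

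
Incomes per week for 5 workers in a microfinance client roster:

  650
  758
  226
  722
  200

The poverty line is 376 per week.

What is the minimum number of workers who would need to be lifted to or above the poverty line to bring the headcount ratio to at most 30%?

1

Currently q = 2 of N = 5 are below the line (H = 0.400).
A headcount ratio of at most 30% allows at most ⌊0.30 × 5⌋ = 1 poor workers.
So at least 2 − 1 = 1 must be lifted.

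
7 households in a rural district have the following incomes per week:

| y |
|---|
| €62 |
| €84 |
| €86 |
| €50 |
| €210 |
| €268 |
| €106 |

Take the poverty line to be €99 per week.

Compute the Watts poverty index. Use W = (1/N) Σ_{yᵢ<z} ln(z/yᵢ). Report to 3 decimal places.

Incomes under z: €50, €62, €84, €86 (q = 4 of N = 7).
Log gaps: ln(99/50) = 0.6831; ln(99/62) = 0.4680; ln(99/84) = 0.1643; ln(99/86) = 0.1408.
W = 1.456158 / 7 = 0.208.

0.208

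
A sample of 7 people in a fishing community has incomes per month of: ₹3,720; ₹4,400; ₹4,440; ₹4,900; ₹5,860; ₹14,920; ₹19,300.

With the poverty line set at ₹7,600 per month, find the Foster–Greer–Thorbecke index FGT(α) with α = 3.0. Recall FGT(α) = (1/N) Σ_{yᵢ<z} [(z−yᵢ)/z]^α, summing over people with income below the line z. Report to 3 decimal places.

Below z: ₹3,720, ₹4,400, ₹4,440, ₹4,900, ₹5,860 (q = 5 of N = 7).
Normalized shortfalls: (7600−3720)/7600 = 0.5105; (7600−4400)/7600 = 0.4211; (7600−4440)/7600 = 0.4158; (7600−4900)/7600 = 0.3553; (7600−5860)/7600 = 0.2289.
Raised to α = 3.0: 0.13306; 0.07465; 0.07188; 0.04484; 0.01200.
Sum = 0.336430; FGT(3.0) = 0.336430 / 7 = 0.048.

0.048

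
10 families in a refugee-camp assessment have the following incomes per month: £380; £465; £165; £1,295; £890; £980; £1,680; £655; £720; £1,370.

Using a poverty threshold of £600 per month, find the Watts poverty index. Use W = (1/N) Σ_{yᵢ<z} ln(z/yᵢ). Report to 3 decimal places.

0.200

Incomes under z: £165, £380, £465 (q = 3 of N = 10).
ln(z/y) terms: ln(600/165) = 1.2910; ln(600/380) = 0.4568; ln(600/465) = 0.2549.
W = 2.002635 / 10 = 0.200.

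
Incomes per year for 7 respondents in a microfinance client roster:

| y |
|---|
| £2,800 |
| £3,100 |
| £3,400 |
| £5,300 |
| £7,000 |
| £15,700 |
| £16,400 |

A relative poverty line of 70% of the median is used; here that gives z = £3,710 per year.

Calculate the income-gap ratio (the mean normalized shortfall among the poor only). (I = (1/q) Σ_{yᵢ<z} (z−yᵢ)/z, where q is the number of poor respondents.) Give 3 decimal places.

Below the line: £2,800, £3,100, £3,400 (q = 3 of N = 7).
Shortfall ratios (z−y)/z: 0.2453, 0.1644, 0.0836; sum = 0.493261.
The income-gap ratio divides by q (the poor only): 0.493261 / 3 = 0.164.

0.164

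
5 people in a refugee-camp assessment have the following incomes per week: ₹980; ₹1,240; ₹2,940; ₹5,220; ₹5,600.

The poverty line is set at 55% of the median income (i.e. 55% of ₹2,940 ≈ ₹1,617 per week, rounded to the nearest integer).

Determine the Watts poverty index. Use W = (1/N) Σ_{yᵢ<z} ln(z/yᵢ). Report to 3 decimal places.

Incomes under z: ₹980, ₹1,240 (q = 2 of N = 5).
Log shortfalls: ln(1617/980) = 0.5008; ln(1617/1240) = 0.2655.
W = 0.766236 / 5 = 0.153.

0.153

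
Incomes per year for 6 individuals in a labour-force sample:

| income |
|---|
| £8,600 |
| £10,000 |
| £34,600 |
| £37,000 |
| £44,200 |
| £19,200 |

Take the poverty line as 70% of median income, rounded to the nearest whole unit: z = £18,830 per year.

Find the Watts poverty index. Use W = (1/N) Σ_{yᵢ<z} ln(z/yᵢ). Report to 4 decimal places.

0.2361

Below z: £8,600, £10,000 (q = 2 of N = 6).
Log shortfalls: ln(18830/8600) = 0.7837; ln(18830/10000) = 0.6329.
W = 1.416555 / 6 = 0.2361.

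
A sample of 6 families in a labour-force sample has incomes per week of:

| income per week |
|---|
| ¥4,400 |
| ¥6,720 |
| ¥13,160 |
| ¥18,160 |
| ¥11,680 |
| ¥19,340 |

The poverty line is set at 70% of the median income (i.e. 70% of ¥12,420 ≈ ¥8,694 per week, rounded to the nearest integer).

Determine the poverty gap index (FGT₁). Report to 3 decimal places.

Poor units: ¥4,400, ¥6,720 (q = 2 of N = 6).
Relative gaps: (8694−4400)/8694 = 0.4939; (8694−6720)/8694 = 0.2271.
Σ = 0.720957. Dividing by the full population N = 6 gives P₁ = 0.120.

0.120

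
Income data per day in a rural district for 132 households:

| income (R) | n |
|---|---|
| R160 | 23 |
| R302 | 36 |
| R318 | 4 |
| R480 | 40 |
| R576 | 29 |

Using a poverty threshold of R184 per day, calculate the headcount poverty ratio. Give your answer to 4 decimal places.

23 of the 132 households have income below R184.
H = 23/132 = 0.1742.

0.1742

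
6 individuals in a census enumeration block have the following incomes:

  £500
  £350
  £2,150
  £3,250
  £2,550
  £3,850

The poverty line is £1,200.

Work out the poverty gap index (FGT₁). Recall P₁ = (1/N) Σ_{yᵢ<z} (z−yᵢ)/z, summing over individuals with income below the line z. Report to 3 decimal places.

0.215

Below z: £350, £500 (q = 2 of N = 6).
Gap ratios (z−y)/z: (1200−350)/1200 = 0.7083; (1200−500)/1200 = 0.5833.
Σ = 1.291667. Dividing by the full population N = 6 gives P₁ = 0.215.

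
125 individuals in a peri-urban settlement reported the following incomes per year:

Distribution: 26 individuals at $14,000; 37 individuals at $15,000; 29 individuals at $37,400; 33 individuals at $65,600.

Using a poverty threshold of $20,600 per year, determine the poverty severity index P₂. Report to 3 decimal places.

0.043

Incomes under z: 26×$14,000, 37×$15,000 (q = 63 of N = 125).
Normalized shortfalls: (20600−14000)/20600 = 0.3204 (×26); (20600−15000)/20600 = 0.2718 (×37).
Squared: 0.1026 (×26); 0.0739 (×37).
Sum = 5.403148; P₂ = 5.403148 / 125 = 0.043.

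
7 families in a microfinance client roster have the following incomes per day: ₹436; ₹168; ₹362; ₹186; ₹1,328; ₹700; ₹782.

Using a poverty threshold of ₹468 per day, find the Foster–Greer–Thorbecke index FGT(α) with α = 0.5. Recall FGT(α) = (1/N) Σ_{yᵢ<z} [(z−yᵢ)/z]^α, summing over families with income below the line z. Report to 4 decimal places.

Below the line: ₹168, ₹186, ₹362, ₹436 (q = 4 of N = 7).
Shortfall ratios: (468−168)/468 = 0.6410; (468−186)/468 = 0.6026; (468−362)/468 = 0.2265; (468−436)/468 = 0.0684.
Raised to α = 0.5: 0.80064; 0.77625; 0.47592; 0.26149.
Sum = 2.314295; FGT(0.5) = 2.314295 / 7 = 0.3306.

0.3306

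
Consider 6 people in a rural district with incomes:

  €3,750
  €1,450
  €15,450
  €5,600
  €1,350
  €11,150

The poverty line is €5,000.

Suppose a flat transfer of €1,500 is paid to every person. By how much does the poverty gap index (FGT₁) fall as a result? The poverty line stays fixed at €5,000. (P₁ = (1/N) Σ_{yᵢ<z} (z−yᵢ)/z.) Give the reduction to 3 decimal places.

0.142

Before: below the line — €1,350, €1,450, €3,750; poverty gap index (FGT₁) = 0.28167.
After the €1,500 transfer: below the line — €2,850, €2,950; poverty gap index (FGT₁) = 0.14000.
Reduction = 0.28167 − 0.14000 = 0.142.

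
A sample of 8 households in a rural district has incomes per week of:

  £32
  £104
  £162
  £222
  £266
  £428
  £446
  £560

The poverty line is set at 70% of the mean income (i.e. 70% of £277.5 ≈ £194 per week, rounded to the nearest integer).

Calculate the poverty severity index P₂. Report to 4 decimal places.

0.1175

Poor units: £32, £104, £162 (q = 3 of N = 8).
Relative gaps: (194−32)/194 = 0.8351; (194−104)/194 = 0.4639; (194−162)/194 = 0.1649.
Squared: 0.6973; 0.2152; 0.0272.
Sum = 0.939739; P₂ = 0.939739 / 8 = 0.1175.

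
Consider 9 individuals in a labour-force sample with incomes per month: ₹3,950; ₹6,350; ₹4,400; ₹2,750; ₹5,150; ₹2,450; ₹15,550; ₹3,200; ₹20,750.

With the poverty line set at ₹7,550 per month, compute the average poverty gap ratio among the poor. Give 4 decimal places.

0.4655

Incomes under z: ₹2,450, ₹2,750, ₹3,200, ₹3,950, ₹4,400, ₹5,150, ₹6,350 (q = 7 of N = 9).
Relative gaps: 0.6755, 0.6358, 0.5762, 0.4768, 0.4172, 0.3179, 0.1589; sum = 3.258278.
I averages over the q = 7 poor units only: 3.258278 / 7 = 0.4655.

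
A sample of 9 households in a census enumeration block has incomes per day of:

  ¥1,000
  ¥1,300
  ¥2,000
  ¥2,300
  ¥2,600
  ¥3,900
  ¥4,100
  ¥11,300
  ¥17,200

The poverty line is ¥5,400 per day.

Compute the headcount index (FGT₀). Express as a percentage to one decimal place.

7 of the 9 households have income below ¥5,400.
H = 7/9 = 77.8%.

77.8%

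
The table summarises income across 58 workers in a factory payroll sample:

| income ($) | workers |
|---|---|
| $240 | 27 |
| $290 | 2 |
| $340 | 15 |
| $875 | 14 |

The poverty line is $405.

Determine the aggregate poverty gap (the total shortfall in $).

Below z: 27×$240, 2×$290, 15×$340 (q = 44 of N = 58).
Individual gaps: 27×(405−240) = 4455; 2×(405−290) = 230; 15×(405−340) = 975.
Aggregate gap = $5,660.

$5,660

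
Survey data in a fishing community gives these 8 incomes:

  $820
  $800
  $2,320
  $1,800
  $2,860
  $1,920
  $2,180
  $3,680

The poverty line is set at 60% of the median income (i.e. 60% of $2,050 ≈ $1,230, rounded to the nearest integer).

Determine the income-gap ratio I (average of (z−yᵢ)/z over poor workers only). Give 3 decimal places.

0.341

Below the line: $800, $820 (q = 2 of N = 8).
Shortfall ratios (z−y)/z: 0.3496, 0.3333; sum = 0.682927.
The income-gap ratio divides by q (the poor only): 0.682927 / 2 = 0.341.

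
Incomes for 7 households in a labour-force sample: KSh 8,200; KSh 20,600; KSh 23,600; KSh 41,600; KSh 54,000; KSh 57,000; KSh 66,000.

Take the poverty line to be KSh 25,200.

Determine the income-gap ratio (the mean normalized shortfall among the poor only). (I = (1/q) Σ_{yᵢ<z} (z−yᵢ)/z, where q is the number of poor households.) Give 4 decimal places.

Poor units: KSh 8,200, KSh 20,600, KSh 23,600 (q = 3 of N = 7).
Relative gaps: 0.6746, 0.1825, 0.0635; sum = 0.920635.
I averages over the q = 3 poor units only: 0.920635 / 3 = 0.3069.

0.3069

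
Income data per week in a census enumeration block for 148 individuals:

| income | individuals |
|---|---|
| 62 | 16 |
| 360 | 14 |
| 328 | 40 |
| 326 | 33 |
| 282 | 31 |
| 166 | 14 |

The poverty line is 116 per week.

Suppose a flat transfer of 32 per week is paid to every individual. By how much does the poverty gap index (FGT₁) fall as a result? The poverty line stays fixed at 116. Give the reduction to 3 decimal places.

Before: below the line — 16×62; poverty gap index (FGT₁) = 0.05033.
After the 32 transfer: below the line — 16×94; poverty gap index (FGT₁) = 0.02050.
Reduction = 0.05033 − 0.02050 = 0.030.

0.030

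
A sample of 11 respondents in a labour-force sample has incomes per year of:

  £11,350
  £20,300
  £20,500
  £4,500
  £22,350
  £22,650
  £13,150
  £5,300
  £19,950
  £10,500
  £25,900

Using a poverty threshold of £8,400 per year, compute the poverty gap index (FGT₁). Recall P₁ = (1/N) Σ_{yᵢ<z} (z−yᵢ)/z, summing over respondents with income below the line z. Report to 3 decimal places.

0.076

Poor units: £4,500, £5,300 (q = 2 of N = 11).
Shortfall ratios: (8400−4500)/8400 = 0.4643; (8400−5300)/8400 = 0.3690.
Sum of shortfalls = 0.833333; P₁ averages over all N: 0.833333 / 11 = 0.076.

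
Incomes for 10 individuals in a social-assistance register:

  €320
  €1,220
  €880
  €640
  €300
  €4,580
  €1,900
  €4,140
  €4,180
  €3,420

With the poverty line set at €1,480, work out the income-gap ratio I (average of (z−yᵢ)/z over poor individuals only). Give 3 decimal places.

Below z: €300, €320, €640, €880, €1,220 (q = 5 of N = 10).
Shortfall ratios (z−y)/z: 0.7973, 0.7838, 0.5676, 0.4054, 0.1757; sum = 2.729730.
I averages over the q = 5 poor units only: 2.729730 / 5 = 0.546.

0.546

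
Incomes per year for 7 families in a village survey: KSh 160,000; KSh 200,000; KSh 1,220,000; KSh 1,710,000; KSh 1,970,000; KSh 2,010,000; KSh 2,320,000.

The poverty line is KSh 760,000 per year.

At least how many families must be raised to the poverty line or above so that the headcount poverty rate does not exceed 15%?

1

2 of the 7 families are poor, so H = 2/7 = 0.286.
A headcount ratio of at most 15% allows at most ⌊0.15 × 7⌋ = 1 poor families.
So at least 2 − 1 = 1 must be lifted.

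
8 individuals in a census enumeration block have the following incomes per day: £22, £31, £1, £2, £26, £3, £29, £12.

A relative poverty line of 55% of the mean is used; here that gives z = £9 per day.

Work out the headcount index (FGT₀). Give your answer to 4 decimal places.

3 of the 8 individuals have income below £9.
H = 3/8 = 0.3750.

0.3750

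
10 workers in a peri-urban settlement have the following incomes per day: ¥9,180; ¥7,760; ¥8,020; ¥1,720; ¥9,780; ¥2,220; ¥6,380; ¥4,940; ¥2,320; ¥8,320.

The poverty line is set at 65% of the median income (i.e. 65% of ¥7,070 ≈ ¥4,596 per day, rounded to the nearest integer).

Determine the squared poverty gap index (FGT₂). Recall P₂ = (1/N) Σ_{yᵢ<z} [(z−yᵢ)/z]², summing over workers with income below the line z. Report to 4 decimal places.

0.0904

Poor units: ¥1,720, ¥2,220, ¥2,320 (q = 3 of N = 10).
Gap ratios (z−y)/z: (4596−1720)/4596 = 0.6258; (4596−2220)/4596 = 0.5170; (4596−2320)/4596 = 0.4952.
Squared: 0.3916; 0.2673; 0.2452.
Sum = 0.904073; P₂ = 0.904073 / 10 = 0.0904.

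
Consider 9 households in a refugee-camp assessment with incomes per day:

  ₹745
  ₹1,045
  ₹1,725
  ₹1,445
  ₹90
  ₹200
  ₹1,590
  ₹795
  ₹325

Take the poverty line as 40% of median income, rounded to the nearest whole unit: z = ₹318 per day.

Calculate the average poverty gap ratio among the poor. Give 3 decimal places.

0.544

Incomes under z: ₹90, ₹200 (q = 2 of N = 9).
Relative gaps: 0.7170, 0.3711; sum = 1.088050.
I averages over the q = 2 poor units only: 1.088050 / 2 = 0.544.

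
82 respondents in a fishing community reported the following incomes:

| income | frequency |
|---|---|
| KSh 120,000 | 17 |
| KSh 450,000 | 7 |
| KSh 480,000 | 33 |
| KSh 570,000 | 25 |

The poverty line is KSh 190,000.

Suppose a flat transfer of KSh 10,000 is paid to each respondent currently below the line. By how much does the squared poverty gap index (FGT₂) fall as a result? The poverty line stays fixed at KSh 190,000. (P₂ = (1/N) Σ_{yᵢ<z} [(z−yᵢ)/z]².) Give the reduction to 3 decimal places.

0.007

Before: below the line — 17×KSh 120,000; squared poverty gap index (FGT₂) = 0.02814.
After the KSh 10,000 transfer: below the line — 17×KSh 130,000; squared poverty gap index (FGT₂) = 0.02067.
Reduction = 0.02814 − 0.02067 = 0.007.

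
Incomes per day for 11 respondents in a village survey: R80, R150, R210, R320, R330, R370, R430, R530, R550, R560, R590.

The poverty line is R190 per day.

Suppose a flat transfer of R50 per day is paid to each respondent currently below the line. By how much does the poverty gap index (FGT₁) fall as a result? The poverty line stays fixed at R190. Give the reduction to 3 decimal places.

Before: below the line — R80, R150; poverty gap index (FGT₁) = 0.07177.
After the R50 transfer: below the line — R130; poverty gap index (FGT₁) = 0.02871.
Reduction = 0.07177 − 0.02871 = 0.043.

0.043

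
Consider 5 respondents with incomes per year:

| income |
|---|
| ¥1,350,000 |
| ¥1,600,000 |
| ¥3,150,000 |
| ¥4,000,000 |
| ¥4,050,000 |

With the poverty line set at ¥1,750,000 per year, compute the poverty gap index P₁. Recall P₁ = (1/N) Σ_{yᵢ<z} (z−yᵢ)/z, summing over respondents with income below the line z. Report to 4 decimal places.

0.0629

Below the line: ¥1,350,000, ¥1,600,000 (q = 2 of N = 5).
Relative gaps: (1750000−1350000)/1750000 = 0.2286; (1750000−1600000)/1750000 = 0.0857.
Σ = 0.314286. Dividing by the full population N = 5 gives P₁ = 0.0629.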